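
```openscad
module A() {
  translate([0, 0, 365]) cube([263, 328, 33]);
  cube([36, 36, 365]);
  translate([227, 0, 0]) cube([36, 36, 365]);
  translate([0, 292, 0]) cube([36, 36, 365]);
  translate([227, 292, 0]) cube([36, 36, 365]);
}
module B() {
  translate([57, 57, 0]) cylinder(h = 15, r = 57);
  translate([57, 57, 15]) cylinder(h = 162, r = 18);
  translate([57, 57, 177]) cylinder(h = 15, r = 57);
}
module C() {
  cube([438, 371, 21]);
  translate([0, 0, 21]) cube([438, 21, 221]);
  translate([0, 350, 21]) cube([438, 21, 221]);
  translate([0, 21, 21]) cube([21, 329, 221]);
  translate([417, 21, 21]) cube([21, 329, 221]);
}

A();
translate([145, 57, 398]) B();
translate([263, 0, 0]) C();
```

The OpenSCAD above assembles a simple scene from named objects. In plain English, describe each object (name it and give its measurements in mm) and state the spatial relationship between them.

A is a four-legged stool. The seat is a 263×328×33 mm slab whose top surface is at z = 398 mm; four square legs, each 36×36 mm in cross-section, run from the floor (z = 0) to the underside of the seat, each flush with a corner of the seat.

B is a spool: two coaxial disc flanges of radius 57 mm and thickness 15 mm, joined by a core cylinder of radius 18 mm and height 162 mm. The lower flange rests on z = 0 and the three cylinders share a vertical axis.

C is an open storage box with external size 438×371×242 mm and wall thickness 21 mm (the base is also 21 mm thick). The base covers the whole footprint; the four walls stand on the base, with the y-facing walls full-width and the x-facing walls fitting between their inner faces.

The spool is on top of the stool. The open box is against the stool's +x side, with their −y faces flush.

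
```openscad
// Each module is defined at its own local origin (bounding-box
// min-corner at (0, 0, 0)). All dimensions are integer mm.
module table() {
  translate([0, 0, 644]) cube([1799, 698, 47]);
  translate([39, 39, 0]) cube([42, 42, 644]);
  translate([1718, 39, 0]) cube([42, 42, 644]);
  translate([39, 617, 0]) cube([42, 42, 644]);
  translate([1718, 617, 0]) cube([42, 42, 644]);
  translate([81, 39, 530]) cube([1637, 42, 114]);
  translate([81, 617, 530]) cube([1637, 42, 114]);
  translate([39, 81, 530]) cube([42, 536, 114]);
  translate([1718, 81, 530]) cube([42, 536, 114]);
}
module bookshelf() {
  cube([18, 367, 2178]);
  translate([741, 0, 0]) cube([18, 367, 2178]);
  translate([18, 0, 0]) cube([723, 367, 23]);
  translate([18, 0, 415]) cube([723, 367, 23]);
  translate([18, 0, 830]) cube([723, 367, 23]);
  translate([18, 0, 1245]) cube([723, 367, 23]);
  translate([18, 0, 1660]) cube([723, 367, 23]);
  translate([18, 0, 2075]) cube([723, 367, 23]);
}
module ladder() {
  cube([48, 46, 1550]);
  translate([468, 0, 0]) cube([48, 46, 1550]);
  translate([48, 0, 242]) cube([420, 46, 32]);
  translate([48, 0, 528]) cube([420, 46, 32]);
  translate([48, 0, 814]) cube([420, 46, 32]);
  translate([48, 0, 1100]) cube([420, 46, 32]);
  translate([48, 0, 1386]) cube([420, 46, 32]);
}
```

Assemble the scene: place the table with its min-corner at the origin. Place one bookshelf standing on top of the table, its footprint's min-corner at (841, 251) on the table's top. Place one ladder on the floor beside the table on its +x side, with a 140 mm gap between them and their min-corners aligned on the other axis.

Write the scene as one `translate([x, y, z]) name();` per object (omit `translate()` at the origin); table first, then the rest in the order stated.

table();
translate([841, 251, 691]) bookshelf();
translate([1939, 0, 0]) ladder();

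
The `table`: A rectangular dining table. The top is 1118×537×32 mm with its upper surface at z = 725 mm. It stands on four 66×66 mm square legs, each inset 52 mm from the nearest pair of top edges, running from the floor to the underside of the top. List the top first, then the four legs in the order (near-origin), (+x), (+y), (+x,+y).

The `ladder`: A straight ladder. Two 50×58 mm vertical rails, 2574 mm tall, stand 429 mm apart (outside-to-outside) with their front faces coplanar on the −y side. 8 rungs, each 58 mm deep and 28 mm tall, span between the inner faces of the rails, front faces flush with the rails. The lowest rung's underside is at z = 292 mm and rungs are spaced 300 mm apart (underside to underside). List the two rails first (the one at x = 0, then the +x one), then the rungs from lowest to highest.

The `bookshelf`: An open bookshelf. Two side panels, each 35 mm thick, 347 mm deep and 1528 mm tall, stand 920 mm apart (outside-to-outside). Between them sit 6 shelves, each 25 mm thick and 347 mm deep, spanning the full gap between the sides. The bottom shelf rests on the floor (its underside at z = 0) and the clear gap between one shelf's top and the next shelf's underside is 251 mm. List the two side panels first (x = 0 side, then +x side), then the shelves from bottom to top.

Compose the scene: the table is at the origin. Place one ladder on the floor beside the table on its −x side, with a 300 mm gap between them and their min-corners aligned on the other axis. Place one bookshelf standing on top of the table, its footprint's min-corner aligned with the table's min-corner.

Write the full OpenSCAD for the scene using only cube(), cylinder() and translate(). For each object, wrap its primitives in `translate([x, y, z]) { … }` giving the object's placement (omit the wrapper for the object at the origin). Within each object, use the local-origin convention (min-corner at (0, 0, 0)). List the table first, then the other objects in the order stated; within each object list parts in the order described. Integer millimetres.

translate([0, 0, 693]) cube([1118, 537, 32]);
translate([52, 52, 0]) cube([66, 66, 693]);
translate([1000, 52, 0]) cube([66, 66, 693]);
translate([52, 419, 0]) cube([66, 66, 693]);
translate([1000, 419, 0]) cube([66, 66, 693]);
translate([-729, 0, 0]) {
  cube([50, 58, 2574]);
  translate([379, 0, 0]) cube([50, 58, 2574]);
  translate([50, 0, 292]) cube([329, 58, 28]);
  translate([50, 0, 592]) cube([329, 58, 28]);
  translate([50, 0, 892]) cube([329, 58, 28]);
  translate([50, 0, 1192]) cube([329, 58, 28]);
  translate([50, 0, 1492]) cube([329, 58, 28]);
  translate([50, 0, 1792]) cube([329, 58, 28]);
  translate([50, 0, 2092]) cube([329, 58, 28]);
  translate([50, 0, 2392]) cube([329, 58, 28]);
}
translate([0, 0, 725]) {
  cube([35, 347, 1528]);
  translate([885, 0, 0]) cube([35, 347, 1528]);
  translate([35, 0, 0]) cube([850, 347, 25]);
  translate([35, 0, 276]) cube([850, 347, 25]);
  translate([35, 0, 552]) cube([850, 347, 25]);
  translate([35, 0, 828]) cube([850, 347, 25]);
  translate([35, 0, 1104]) cube([850, 347, 25]);
  translate([35, 0, 1380]) cube([850, 347, 25]);
}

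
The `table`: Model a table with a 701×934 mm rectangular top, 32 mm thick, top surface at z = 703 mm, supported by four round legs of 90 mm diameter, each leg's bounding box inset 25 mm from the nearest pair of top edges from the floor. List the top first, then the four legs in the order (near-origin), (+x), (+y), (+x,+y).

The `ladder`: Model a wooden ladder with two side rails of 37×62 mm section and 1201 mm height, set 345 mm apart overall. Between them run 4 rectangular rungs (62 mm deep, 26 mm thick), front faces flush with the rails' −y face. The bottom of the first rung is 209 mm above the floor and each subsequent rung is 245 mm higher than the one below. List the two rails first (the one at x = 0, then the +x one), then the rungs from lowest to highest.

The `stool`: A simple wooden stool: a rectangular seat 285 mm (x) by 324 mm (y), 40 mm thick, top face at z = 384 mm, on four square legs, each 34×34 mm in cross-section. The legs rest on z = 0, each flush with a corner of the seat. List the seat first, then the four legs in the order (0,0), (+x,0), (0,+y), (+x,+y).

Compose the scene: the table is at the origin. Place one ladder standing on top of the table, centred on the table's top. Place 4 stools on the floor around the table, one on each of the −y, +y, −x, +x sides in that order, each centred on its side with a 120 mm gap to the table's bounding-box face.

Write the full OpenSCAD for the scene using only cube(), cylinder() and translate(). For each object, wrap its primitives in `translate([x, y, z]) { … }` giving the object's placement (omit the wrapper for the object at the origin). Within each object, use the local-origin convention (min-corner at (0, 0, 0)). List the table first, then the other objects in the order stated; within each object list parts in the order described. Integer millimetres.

translate([0, 0, 671]) cube([701, 934, 32]);
translate([70, 70, 0]) cylinder(h = 671, r = 45);
translate([631, 70, 0]) cylinder(h = 671, r = 45);
translate([70, 864, 0]) cylinder(h = 671, r = 45);
translate([631, 864, 0]) cylinder(h = 671, r = 45);
translate([178, 436, 703]) {
  cube([37, 62, 1201]);
  translate([308, 0, 0]) cube([37, 62, 1201]);
  translate([37, 0, 209]) cube([271, 62, 26]);
  translate([37, 0, 454]) cube([271, 62, 26]);
  translate([37, 0, 699]) cube([271, 62, 26]);
  translate([37, 0, 944]) cube([271, 62, 26]);
}
translate([208, -444, 0]) {
  translate([0, 0, 344]) cube([285, 324, 40]);
  cube([34, 34, 344]);
  translate([251, 0, 0]) cube([34, 34, 344]);
  translate([0, 290, 0]) cube([34, 34, 344]);
  translate([251, 290, 0]) cube([34, 34, 344]);
}
translate([208, 1054, 0]) {
  translate([0, 0, 344]) cube([285, 324, 40]);
  cube([34, 34, 344]);
  translate([251, 0, 0]) cube([34, 34, 344]);
  translate([0, 290, 0]) cube([34, 34, 344]);
  translate([251, 290, 0]) cube([34, 34, 344]);
}
translate([-405, 305, 0]) {
  translate([0, 0, 344]) cube([285, 324, 40]);
  cube([34, 34, 344]);
  translate([251, 0, 0]) cube([34, 34, 344]);
  translate([0, 290, 0]) cube([34, 34, 344]);
  translate([251, 290, 0]) cube([34, 34, 344]);
}
translate([821, 305, 0]) {
  translate([0, 0, 344]) cube([285, 324, 40]);
  cube([34, 34, 344]);
  translate([251, 0, 0]) cube([34, 34, 344]);
  translate([0, 290, 0]) cube([34, 34, 344]);
  translate([251, 290, 0]) cube([34, 34, 344]);
}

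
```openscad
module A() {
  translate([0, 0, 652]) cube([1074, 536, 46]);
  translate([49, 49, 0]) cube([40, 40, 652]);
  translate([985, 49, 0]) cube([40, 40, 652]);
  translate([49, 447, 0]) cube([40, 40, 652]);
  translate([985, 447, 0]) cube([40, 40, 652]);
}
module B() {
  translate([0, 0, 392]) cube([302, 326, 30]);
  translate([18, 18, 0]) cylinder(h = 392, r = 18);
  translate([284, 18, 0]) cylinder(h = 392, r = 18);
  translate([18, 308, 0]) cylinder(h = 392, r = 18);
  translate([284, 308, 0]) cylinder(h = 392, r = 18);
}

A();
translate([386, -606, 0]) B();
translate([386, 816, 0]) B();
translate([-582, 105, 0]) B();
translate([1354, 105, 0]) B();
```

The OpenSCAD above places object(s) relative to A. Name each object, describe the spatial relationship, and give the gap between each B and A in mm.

A is a table. B is a stool. Four stools sit around the table at the −y, +y, −x, +x sides. The gap between each stool and the table is 280 mm.

Each stool's nearest face is 280 mm from the table's bounding box.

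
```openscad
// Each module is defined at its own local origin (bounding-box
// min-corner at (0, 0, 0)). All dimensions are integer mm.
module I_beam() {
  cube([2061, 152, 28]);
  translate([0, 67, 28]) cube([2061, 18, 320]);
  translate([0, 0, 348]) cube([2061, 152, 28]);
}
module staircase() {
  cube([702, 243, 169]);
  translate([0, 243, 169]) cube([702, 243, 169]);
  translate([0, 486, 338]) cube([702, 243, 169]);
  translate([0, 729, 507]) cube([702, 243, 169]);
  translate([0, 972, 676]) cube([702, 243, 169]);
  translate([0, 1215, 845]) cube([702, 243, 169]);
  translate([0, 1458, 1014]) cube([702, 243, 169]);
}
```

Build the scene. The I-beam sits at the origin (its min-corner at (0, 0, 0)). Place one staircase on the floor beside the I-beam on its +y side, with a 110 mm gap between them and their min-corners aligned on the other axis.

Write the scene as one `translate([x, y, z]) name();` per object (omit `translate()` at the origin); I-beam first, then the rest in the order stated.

I_beam();
translate([0, 262, 0]) staircase();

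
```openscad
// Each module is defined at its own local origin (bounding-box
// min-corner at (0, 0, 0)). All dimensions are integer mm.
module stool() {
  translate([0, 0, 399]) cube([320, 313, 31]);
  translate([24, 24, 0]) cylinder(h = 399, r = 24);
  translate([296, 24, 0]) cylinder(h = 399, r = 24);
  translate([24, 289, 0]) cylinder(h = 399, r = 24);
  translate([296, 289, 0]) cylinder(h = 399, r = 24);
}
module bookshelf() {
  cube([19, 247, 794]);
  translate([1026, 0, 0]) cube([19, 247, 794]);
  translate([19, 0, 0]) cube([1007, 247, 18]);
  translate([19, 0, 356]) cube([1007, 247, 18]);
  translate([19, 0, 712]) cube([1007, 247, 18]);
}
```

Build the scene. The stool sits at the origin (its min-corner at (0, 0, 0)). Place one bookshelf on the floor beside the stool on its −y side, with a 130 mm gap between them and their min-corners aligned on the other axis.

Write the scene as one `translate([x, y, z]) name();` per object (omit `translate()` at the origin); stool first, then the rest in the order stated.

stool();
translate([0, -377, 0]) bookshelf();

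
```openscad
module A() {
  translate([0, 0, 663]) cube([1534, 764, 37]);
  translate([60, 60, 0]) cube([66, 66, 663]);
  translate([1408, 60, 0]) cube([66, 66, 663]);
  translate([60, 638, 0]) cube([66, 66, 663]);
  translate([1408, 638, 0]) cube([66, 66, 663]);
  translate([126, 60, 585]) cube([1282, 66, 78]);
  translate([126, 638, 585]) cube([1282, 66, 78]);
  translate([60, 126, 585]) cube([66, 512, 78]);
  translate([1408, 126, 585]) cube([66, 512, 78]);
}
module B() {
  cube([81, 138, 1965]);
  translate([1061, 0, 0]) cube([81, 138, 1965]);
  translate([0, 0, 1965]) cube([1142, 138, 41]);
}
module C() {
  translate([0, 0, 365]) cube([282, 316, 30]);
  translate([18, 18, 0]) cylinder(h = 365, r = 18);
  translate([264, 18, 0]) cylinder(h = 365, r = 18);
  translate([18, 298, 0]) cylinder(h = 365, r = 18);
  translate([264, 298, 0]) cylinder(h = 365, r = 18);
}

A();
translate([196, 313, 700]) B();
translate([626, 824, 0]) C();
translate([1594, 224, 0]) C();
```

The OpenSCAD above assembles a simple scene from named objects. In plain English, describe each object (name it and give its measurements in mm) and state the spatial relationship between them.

A is a rectangular dining table. The top is 1534×764×37 mm with its upper surface at z = 700 mm. It stands on four 66×66 mm square legs, each inset 60 mm from the nearest pair of top edges, running from the floor to the underside of the top. Four apron rails, 66 mm thick and 78 mm tall, run between adjacent legs with their top edges flush with the underside of the top and their outer faces flush with the legs' outer faces.

B is a door frame. The clear opening is 980 mm wide and 1965 mm high. Two 81 mm wide jambs, 138 mm deep, stand either side of the opening from the floor to the top of the opening. A 41 mm thick head sits across the top of both jambs, spanning the full outside width of the frame.

C is a simple wooden stool: a rectangular seat 282 mm (x) by 316 mm (y), 30 mm thick, top face at z = 395 mm, on four round legs, each 36 mm in diameter. The legs rest on z = 0, each leg's axis is inset half a diameter from the nearest pair of seat edges (so the leg's bounding box is flush with the corner).

The door frame is on top of the table, centred. Two stools sit around the table at the +y, +x sides.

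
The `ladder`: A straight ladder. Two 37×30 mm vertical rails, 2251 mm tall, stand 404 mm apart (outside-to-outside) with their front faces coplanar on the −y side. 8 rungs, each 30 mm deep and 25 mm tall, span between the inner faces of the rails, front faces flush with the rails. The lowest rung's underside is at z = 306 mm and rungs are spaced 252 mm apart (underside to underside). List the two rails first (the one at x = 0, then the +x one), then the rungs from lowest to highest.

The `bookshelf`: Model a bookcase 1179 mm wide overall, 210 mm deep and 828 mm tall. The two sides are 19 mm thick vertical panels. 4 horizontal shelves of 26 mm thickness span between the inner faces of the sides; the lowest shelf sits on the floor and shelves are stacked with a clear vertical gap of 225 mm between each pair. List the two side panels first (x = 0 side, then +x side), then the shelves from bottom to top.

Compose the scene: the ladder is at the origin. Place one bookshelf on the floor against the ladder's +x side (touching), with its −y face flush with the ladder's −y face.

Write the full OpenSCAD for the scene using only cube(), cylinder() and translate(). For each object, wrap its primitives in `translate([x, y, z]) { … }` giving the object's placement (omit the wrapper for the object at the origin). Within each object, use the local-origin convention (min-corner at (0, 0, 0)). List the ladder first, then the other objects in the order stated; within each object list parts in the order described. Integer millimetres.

cube([37, 30, 2251]);
translate([367, 0, 0]) cube([37, 30, 2251]);
translate([37, 0, 306]) cube([330, 30, 25]);
translate([37, 0, 558]) cube([330, 30, 25]);
translate([37, 0, 810]) cube([330, 30, 25]);
translate([37, 0, 1062]) cube([330, 30, 25]);
translate([37, 0, 1314]) cube([330, 30, 25]);
translate([37, 0, 1566]) cube([330, 30, 25]);
translate([37, 0, 1818]) cube([330, 30, 25]);
translate([37, 0, 2070]) cube([330, 30, 25]);
translate([404, 0, 0]) {
  cube([19, 210, 828]);
  translate([1160, 0, 0]) cube([19, 210, 828]);
  translate([19, 0, 0]) cube([1141, 210, 26]);
  translate([19, 0, 251]) cube([1141, 210, 26]);
  translate([19, 0, 502]) cube([1141, 210, 26]);
  translate([19, 0, 753]) cube([1141, 210, 26]);
}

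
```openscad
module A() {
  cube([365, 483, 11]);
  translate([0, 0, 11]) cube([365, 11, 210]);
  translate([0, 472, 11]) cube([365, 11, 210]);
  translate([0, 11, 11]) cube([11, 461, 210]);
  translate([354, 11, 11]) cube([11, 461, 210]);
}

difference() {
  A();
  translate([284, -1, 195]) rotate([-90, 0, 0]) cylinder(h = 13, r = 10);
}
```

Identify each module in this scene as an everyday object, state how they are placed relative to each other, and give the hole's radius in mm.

A is an open box. The open box has a circular hole through its front wall. The hole's radius is 10 mm.

The subtracted cylinder has r = 10 mm.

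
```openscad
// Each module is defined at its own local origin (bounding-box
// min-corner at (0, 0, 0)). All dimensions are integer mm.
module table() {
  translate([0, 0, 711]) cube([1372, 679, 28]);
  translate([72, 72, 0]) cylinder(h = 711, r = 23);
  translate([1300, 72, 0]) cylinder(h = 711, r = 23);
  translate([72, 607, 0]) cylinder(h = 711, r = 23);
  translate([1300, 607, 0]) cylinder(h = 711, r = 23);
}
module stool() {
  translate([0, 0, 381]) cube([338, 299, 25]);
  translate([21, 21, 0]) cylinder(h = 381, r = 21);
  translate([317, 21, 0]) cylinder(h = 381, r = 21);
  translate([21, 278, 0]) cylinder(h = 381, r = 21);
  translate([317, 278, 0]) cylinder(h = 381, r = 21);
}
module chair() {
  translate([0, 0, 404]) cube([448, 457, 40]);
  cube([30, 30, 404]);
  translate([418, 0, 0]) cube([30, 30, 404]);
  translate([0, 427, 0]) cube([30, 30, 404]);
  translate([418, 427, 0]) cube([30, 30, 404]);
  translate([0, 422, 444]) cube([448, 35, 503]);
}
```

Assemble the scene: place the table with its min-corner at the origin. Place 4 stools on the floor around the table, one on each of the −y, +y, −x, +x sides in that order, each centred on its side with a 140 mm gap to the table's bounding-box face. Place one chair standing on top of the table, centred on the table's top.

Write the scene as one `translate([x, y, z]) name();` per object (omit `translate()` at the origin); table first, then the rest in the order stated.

table();
translate([517, -439, 0]) stool();
translate([517, 819, 0]) stool();
translate([-478, 190, 0]) stool();
translate([1512, 190, 0]) stool();
translate([462, 111, 739]) chair();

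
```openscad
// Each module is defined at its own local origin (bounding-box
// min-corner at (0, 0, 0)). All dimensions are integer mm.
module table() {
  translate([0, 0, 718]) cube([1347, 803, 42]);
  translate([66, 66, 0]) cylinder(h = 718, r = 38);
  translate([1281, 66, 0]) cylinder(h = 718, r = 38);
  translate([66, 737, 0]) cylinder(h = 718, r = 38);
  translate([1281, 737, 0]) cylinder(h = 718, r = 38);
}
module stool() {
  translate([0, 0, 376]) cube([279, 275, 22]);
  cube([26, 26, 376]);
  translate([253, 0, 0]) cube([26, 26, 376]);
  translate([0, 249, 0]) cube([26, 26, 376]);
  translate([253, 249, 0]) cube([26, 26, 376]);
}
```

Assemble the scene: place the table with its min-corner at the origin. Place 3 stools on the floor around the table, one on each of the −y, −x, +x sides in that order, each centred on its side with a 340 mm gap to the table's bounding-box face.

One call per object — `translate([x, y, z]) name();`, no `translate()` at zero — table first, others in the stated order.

table();
translate([534, -615, 0]) stool();
translate([-619, 264, 0]) stool();
translate([1687, 264, 0]) stool();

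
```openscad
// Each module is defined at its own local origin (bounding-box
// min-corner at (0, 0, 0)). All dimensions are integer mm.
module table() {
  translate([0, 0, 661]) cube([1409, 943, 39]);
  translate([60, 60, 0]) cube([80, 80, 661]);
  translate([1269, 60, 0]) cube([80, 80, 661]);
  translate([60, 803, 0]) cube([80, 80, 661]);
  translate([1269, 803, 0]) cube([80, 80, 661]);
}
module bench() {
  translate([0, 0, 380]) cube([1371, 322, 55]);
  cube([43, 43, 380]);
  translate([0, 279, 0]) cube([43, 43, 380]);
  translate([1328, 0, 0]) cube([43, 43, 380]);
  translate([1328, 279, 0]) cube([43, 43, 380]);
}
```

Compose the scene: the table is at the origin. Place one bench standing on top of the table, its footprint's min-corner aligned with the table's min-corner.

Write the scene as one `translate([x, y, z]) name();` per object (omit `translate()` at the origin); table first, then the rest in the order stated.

table();
translate([0, 0, 700]) bench();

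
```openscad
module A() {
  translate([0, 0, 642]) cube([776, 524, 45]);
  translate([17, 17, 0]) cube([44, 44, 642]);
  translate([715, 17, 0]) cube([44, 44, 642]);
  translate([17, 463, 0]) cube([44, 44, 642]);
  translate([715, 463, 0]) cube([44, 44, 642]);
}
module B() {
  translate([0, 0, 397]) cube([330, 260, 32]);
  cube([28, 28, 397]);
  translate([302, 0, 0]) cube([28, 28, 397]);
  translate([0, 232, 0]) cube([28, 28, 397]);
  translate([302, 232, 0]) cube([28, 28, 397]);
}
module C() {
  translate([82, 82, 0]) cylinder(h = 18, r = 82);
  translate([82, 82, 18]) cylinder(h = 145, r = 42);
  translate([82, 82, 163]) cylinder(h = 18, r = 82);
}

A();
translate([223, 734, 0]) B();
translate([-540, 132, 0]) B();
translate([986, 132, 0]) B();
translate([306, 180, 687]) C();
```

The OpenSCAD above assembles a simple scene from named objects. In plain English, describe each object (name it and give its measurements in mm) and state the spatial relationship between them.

A is a table with a 776×524 mm rectangular top, 45 mm thick, top surface at z = 687 mm, supported by four 44×44 mm square legs, each inset 17 mm from the nearest pair of top edges, running from the floor.

B is a four-legged stool. The seat is a 330×260×32 mm slab whose top surface is at z = 429 mm; four square legs, each 28×28 mm in cross-section, run from the floor (z = 0) to the underside of the seat, each flush with a corner of the seat.

C is a spool: two coaxial disc flanges of radius 82 mm and thickness 18 mm, joined by a core cylinder of radius 42 mm and height 145 mm. The lower flange rests on z = 0 and the three cylinders share a vertical axis.

Three stools sit around the table at the +y, −x, +x sides. The spool is on top of the table, centred.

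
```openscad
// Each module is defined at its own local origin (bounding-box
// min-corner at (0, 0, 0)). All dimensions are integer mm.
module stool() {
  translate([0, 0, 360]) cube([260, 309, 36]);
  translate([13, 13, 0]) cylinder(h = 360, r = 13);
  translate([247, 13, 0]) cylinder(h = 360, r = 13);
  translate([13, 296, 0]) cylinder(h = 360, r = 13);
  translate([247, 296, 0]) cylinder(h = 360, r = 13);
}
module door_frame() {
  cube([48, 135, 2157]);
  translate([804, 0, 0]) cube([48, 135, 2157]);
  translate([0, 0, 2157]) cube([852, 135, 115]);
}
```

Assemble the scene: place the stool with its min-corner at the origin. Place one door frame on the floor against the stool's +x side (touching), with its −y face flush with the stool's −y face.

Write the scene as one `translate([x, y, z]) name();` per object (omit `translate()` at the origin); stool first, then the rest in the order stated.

stool();
translate([260, 0, 0]) door_frame();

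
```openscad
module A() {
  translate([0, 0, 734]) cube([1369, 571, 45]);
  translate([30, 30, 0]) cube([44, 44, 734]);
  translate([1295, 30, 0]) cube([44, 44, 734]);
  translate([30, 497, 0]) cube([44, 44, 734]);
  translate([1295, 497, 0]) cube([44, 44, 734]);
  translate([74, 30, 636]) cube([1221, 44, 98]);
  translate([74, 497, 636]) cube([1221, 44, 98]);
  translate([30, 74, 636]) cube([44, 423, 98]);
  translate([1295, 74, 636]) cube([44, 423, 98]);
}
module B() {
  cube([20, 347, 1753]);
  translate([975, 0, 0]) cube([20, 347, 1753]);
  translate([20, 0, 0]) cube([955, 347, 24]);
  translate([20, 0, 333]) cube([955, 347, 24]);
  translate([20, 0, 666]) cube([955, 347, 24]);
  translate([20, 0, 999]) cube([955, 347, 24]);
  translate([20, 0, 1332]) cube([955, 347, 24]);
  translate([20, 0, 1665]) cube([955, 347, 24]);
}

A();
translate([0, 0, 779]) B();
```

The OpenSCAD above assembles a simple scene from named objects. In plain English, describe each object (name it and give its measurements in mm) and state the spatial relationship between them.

A is a table with a 1369×571 mm rectangular top, 45 mm thick, top surface at z = 779 mm, supported by four 44×44 mm square legs, each inset 30 mm from the nearest pair of top edges, running from the floor. Four apron rails, 44 mm thick and 98 mm tall, run between adjacent legs with their top edges flush with the underside of the top and their outer faces flush with the legs' outer faces.

B is an open bookshelf. Two side panels, each 20 mm thick, 347 mm deep and 1753 mm tall, stand 995 mm apart (outside-to-outside). Between them sit 6 shelves, each 24 mm thick and 347 mm deep, spanning the full gap between the sides. The bottom shelf rests on the floor (its underside at z = 0) and the clear gap between one shelf's top and the next shelf's underside is 309 mm.

The bookshelf is on top of the table.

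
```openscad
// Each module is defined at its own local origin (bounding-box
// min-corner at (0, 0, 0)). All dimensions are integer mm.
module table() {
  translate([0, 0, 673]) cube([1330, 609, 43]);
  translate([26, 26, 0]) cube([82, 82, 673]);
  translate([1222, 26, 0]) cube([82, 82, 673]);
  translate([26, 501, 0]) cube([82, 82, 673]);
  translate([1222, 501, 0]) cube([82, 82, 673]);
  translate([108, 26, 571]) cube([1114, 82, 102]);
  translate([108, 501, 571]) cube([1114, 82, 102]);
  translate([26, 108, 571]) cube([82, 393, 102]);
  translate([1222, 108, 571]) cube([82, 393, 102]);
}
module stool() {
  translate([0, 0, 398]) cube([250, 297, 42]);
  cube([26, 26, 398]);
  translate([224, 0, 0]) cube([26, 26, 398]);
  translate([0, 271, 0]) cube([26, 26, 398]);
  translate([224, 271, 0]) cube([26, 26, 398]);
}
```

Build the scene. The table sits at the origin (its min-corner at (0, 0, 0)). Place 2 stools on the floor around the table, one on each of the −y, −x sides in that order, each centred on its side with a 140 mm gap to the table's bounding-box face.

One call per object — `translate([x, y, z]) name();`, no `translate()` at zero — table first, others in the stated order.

table();
translate([540, -437, 0]) stool();
translate([-390, 156, 0]) stool();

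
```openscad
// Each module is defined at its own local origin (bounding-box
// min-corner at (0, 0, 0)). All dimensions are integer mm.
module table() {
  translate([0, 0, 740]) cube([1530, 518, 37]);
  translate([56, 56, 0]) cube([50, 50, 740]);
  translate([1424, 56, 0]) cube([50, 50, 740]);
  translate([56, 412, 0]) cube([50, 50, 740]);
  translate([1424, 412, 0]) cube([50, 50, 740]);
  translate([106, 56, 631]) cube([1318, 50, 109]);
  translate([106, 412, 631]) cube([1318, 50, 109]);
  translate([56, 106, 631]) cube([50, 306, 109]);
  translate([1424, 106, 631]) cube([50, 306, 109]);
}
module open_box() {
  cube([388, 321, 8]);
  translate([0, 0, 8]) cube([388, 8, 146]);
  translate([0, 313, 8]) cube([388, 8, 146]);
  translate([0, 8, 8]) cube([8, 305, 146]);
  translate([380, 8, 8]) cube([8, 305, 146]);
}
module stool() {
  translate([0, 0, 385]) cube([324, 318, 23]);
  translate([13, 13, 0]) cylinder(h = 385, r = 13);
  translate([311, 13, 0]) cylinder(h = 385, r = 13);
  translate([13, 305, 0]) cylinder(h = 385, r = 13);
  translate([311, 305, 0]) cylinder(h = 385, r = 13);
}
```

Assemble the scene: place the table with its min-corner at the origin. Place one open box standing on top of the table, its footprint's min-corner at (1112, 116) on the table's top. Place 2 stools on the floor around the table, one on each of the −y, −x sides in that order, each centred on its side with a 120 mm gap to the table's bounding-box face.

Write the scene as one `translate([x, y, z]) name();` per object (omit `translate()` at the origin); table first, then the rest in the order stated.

table();
translate([1112, 116, 777]) open_box();
translate([603, -438, 0]) stool();
translate([-444, 100, 0]) stool();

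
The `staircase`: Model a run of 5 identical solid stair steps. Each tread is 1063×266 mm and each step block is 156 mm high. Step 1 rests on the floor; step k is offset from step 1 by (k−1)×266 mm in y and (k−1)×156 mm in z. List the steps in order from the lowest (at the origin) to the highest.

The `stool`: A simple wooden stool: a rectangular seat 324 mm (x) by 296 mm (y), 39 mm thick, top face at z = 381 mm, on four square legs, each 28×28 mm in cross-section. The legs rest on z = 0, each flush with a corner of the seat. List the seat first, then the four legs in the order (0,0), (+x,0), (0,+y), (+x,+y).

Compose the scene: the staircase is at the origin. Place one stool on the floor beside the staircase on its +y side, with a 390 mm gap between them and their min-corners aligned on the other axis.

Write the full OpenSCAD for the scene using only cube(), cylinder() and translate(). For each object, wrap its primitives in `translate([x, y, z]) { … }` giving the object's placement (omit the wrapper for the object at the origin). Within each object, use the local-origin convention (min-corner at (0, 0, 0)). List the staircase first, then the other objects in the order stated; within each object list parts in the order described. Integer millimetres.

cube([1063, 266, 156]);
translate([0, 266, 156]) cube([1063, 266, 156]);
translate([0, 532, 312]) cube([1063, 266, 156]);
translate([0, 798, 468]) cube([1063, 266, 156]);
translate([0, 1064, 624]) cube([1063, 266, 156]);
translate([0, 1720, 0]) {
  translate([0, 0, 342]) cube([324, 296, 39]);
  cube([28, 28, 342]);
  translate([296, 0, 0]) cube([28, 28, 342]);
  translate([0, 268, 0]) cube([28, 28, 342]);
  translate([296, 268, 0]) cube([28, 28, 342]);
}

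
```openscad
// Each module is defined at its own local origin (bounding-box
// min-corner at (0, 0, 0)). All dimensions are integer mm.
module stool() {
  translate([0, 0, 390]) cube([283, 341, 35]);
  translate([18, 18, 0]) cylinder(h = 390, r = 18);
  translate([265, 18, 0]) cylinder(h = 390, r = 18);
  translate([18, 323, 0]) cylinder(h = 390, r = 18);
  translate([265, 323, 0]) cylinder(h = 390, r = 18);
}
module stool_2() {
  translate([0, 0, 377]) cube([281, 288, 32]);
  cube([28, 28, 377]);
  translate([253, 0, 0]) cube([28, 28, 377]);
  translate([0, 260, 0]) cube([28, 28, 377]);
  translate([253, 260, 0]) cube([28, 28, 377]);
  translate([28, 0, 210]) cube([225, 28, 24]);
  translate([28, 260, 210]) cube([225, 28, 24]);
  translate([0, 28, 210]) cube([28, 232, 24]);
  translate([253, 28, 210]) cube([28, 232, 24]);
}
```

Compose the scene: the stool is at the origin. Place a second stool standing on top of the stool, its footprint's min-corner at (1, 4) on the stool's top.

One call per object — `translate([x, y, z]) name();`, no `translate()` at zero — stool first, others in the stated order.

stool();
translate([1, 4, 425]) stool_2();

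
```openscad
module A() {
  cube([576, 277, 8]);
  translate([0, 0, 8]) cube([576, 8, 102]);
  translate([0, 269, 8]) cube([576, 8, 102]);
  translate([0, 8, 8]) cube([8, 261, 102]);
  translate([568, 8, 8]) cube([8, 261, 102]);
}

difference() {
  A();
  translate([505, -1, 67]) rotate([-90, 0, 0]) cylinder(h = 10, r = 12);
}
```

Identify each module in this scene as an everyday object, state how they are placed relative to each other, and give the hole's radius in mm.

A is an open box. The open box has a circular hole through its front wall. The hole's radius is 12 mm.

The subtracted cylinder has r = 12 mm.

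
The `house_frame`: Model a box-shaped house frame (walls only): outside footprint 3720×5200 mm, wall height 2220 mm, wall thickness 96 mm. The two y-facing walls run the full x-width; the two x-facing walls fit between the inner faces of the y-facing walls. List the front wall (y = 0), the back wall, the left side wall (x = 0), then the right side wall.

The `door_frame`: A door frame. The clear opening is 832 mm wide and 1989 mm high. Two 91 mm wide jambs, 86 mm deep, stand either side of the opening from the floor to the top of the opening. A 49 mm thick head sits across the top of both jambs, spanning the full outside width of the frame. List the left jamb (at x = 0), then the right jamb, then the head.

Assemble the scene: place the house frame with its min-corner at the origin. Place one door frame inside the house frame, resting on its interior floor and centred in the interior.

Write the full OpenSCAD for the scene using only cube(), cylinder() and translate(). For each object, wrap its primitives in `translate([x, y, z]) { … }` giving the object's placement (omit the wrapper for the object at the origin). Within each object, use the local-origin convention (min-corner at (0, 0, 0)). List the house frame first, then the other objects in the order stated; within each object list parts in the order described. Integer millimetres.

cube([3720, 96, 2220]);
translate([0, 5104, 0]) cube([3720, 96, 2220]);
translate([0, 96, 0]) cube([96, 5008, 2220]);
translate([3624, 96, 0]) cube([96, 5008, 2220]);
translate([1353, 2557, 0]) {
  cube([91, 86, 1989]);
  translate([923, 0, 0]) cube([91, 86, 1989]);
  translate([0, 0, 1989]) cube([1014, 86, 49]);
}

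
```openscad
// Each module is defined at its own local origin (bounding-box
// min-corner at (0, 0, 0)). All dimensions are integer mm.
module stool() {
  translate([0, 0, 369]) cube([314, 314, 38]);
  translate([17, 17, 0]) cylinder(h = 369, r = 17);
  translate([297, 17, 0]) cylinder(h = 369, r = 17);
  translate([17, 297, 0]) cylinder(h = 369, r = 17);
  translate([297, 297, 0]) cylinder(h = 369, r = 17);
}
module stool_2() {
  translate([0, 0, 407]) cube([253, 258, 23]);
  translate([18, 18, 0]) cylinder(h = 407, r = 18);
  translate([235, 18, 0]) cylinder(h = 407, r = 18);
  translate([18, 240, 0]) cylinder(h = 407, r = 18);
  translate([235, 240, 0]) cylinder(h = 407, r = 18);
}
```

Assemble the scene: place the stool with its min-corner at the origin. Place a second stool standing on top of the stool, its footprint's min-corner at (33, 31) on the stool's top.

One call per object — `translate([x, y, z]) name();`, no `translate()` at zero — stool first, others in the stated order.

stool();
translate([33, 31, 407]) stool_2();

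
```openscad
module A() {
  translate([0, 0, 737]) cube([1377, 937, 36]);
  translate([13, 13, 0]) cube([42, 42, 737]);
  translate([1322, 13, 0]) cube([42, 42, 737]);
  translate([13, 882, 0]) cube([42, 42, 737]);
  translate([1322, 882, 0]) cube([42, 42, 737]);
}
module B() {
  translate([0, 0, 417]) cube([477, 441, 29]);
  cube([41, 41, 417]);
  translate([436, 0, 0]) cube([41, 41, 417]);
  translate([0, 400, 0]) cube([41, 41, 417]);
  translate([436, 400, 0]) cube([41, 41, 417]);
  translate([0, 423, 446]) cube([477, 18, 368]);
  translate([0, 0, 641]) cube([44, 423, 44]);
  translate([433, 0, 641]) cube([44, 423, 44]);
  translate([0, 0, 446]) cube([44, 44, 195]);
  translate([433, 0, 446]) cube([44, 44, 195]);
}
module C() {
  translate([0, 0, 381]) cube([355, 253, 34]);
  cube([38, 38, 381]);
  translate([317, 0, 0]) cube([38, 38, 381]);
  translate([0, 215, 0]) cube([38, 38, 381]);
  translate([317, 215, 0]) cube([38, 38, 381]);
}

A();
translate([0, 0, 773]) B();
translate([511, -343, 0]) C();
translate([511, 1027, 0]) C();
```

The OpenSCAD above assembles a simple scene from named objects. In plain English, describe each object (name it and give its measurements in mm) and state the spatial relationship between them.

A is a rectangular dining table. The top is 1377×937×36 mm with its upper surface at z = 773 mm. It stands on four 42×42 mm square legs, each inset 13 mm from the nearest pair of top edges, running from the floor to the underside of the top.

B is a chair. The seat is a 477×441×29 mm slab with its top at z = 446 mm, on four 41×41 mm corner legs (flush with the seat edges, standing on z = 0). A flat backrest 18 mm thick, 368 mm tall, spans the full seat width and rises from the seat top along its +y edge, rear face flush with the rear of the seat. Two armrests of 44×44 mm section run along each side from the seat's front edge to the front of the backrest, top faces 239 mm above the seat top and outer faces flush with the seat's x-edges; a 44×44 mm post under the front of each armrest stands on the seat at the front corner.

C is a four-legged stool. The seat is a 355×253×34 mm slab whose top surface is at z = 415 mm; four square legs, each 38×38 mm in cross-section, run from the floor (z = 0) to the underside of the seat, each flush with a corner of the seat.

The chair is on top of the table. Two stools sit around the table at the −y, +y sides.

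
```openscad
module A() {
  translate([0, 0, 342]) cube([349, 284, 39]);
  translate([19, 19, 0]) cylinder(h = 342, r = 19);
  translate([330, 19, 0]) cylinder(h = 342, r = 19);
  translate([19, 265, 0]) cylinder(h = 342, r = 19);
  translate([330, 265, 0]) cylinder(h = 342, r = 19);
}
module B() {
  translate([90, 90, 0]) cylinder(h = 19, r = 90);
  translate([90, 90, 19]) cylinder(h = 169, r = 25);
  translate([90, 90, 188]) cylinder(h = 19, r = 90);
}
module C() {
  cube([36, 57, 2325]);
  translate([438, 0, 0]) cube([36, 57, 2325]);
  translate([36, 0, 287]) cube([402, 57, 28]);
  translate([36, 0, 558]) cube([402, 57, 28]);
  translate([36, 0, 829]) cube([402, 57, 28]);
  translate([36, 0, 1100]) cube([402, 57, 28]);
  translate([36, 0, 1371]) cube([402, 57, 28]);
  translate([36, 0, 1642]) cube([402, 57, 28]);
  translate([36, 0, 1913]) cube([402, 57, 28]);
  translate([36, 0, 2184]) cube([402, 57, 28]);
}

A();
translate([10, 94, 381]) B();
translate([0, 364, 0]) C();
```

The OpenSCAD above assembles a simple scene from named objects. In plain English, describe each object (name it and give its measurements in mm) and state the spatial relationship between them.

A is a four-legged stool. The seat is a 349×284×39 mm slab whose top surface is at z = 381 mm; four round legs, each 38 mm in diameter, run from the floor (z = 0) to the underside of the seat, each leg's axis is inset half a diameter from the nearest pair of seat edges (so the leg's bounding box is flush with the corner).

B is a spool: two coaxial disc flanges of radius 90 mm and thickness 19 mm, joined by a core cylinder of radius 25 mm and height 169 mm. The lower flange rests on z = 0 and the three cylinders share a vertical axis.

C is a straight ladder. Two 36×57 mm vertical rails, 2325 mm tall, stand 474 mm apart (outside-to-outside) with their front faces coplanar on the −y side. 8 rungs, each 57 mm deep and 28 mm tall, span between the inner faces of the rails, front faces flush with the rails. The lowest rung's underside is at z = 287 mm and rungs are spaced 271 mm apart (underside to underside).

The spool is on top of the stool. The ladder is on the floor beside the stool on its +y side.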